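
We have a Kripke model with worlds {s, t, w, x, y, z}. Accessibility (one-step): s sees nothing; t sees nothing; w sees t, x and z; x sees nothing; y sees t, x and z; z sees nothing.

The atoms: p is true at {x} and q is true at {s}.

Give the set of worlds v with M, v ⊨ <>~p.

s: no successors, so <>~p fails. ✗
t: no successors, so <>~p fails. ✗
w: successors {t, x, z}; ~p there: t:T, x:F, z:T. ✓
x: no successors, so <>~p fails. ✗
y: successors {t, x, z}; ~p there: t:T, x:F, z:T. ✓
z: no successors, so <>~p fails. ✗

{w, y}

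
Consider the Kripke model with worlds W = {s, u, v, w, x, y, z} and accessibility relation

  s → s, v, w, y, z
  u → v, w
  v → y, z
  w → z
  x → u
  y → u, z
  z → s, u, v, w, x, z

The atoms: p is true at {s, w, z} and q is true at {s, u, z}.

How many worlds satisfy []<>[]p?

3

s: successors {s, v, w, y, z}; <>[]p there: s:T, v:F, w:F, y:F, z:T. ✗
u: successors {v, w}; <>[]p there: v:F, w:F. ✗
v: successors {y, z}; <>[]p there: y:F, z:T. ✗
w: successors {z}; <>[]p there: z:T. ✓
x: successors {u}; <>[]p there: u:T. ✓
y: successors {u, z}; <>[]p there: u:T, z:T. ✓
z: successors {s, u, v, w, x, z}; <>[]p there: s:T, u:T, v:F, w:F, x:F, z:T. ✗
Satisfying worlds: {w, x, y}.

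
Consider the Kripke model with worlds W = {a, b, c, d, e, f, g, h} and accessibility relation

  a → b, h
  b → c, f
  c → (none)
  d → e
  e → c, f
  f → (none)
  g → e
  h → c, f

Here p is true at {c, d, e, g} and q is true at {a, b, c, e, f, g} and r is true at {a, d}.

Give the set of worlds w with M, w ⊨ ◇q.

a: successors {b, h}; q there: b:T, h:F. ✓
b: successors {c, f}; q there: c:T, f:T. ✓
c: no successors, so ◇q fails. ✗
d: successors {e}; q there: e:T. ✓
e: successors {c, f}; q there: c:T, f:T. ✓
f: no successors, so ◇q fails. ✗
g: successors {e}; q there: e:T. ✓
h: successors {c, f}; q there: c:T, f:T. ✓

{a, b, d, e, g, h}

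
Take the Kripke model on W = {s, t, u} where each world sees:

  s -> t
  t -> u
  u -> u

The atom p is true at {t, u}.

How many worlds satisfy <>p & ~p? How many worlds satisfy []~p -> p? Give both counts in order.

For <>p & ~p:
s: <>p is T, ~p is T. ✓
t: <>p is T, ~p is F. ✗
u: <>p is T, ~p is F. ✗
— 1 world.
For []~p -> p:
s: []~p is F, p is F. ✓
t: []~p is F, p is T. ✓
u: []~p is F, p is T. ✓
— 3 worlds.

1 and 3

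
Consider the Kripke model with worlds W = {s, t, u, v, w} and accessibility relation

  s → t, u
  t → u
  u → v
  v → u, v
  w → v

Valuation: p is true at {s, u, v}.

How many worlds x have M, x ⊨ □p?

4

s: successors {t, u}; p there: t:F, u:T. ✗
t: successors {u}; p there: u:T. ✓
u: successors {v}; p there: v:T. ✓
v: successors {u, v}; p there: u:T, v:T. ✓
w: successors {v}; p there: v:T. ✓
Satisfying worlds: {t, u, v, w}.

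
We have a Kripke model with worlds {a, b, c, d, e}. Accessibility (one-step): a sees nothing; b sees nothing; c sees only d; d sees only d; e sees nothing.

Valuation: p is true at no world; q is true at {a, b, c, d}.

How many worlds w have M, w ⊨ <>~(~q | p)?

2

a: no successors, so <>~(~q | p) fails. ✗
b: no successors, so <>~(~q | p) fails. ✗
c: successors {d}; ~(~q | p) there: d:T. ✓
d: successors {d}; ~(~q | p) there: d:T. ✓
e: no successors, so <>~(~q | p) fails. ✗
Satisfying worlds: {c, d}.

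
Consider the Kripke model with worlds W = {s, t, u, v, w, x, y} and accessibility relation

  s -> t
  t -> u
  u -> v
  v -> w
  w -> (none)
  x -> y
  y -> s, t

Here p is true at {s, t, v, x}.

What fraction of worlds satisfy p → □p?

s: p is T, □p is T. ✓
t: p is T, □p is F. ✗
u: p is F, □p is T. ✓
v: p is T, □p is F. ✗
w: p is F, □p is T. ✓
x: p is T, □p is F. ✗
y: p is F, □p is T. ✓
That's 4 of 7 worlds, so 4/7.

4/7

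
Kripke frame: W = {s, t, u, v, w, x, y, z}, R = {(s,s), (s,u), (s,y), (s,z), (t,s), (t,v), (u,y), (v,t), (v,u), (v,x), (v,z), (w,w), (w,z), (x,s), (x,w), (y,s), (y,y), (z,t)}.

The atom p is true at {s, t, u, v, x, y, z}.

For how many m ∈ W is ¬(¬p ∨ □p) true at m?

s: ¬p ∨ □p is T. ✗
t: ¬p ∨ □p is T. ✗
u: ¬p ∨ □p is T. ✗
v: ¬p ∨ □p is T. ✗
w: ¬p ∨ □p is T. ✗
x: ¬p ∨ □p is F. ✓
y: ¬p ∨ □p is T. ✗
z: ¬p ∨ □p is T. ✗
Satisfying worlds: {x}.

1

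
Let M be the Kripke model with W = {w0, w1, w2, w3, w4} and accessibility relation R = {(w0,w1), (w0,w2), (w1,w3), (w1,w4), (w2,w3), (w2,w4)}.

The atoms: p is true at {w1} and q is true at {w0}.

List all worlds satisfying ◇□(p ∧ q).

w0: successors {w1, w2}; □(p ∧ q) there: w1:F, w2:F. ✗
w1: successors {w3, w4}; □(p ∧ q) there: w3:T, w4:T. ✓
w2: successors {w3, w4}; □(p ∧ q) there: w3:T, w4:T. ✓
w3: no successors, so ◇□(p ∧ q) fails. ✗
w4: no successors, so ◇□(p ∧ q) fails. ✗

{w1, w2}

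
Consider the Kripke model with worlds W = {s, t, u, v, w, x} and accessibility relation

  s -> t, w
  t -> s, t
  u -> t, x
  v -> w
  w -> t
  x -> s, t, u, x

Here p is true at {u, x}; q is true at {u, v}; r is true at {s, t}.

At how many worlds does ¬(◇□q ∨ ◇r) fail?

5

s: ◇□q ∨ ◇r is T. ✗
t: ◇□q ∨ ◇r is T. ✗
u: ◇□q ∨ ◇r is T. ✗
v: ◇□q ∨ ◇r is F. ✓
w: ◇□q ∨ ◇r is T. ✗
x: ◇□q ∨ ◇r is T. ✗
Satisfying worlds: {v}.
So ¬(◇□q ∨ ◇r) fails at the other 5 worlds.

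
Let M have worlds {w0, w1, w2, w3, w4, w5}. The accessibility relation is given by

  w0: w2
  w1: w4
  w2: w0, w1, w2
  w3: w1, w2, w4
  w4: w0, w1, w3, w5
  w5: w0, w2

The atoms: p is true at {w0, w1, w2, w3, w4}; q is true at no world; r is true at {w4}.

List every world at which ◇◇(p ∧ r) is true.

w0: successors {w2}; ◇(p ∧ r) there: w2:F. ✗
w1: successors {w4}; ◇(p ∧ r) there: w4:F. ✗
w2: successors {w0, w1, w2}; ◇(p ∧ r) there: w0:F, w1:T, w2:F. ✓
w3: successors {w1, w2, w4}; ◇(p ∧ r) there: w1:T, w2:F, w4:F. ✓
w4: successors {w0, w1, w3, w5}; ◇(p ∧ r) there: w0:F, w1:T, w3:T, w5:F. ✓
w5: successors {w0, w2}; ◇(p ∧ r) there: w0:F, w2:F. ✗

{w2, w3, w4}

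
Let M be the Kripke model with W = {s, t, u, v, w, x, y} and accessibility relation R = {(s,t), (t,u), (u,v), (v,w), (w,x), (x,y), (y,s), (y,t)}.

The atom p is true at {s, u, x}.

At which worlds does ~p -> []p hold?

{s, t, u, w, x}

s: ~p is F, []p is F. ✓
t: ~p is T, []p is T. ✓
u: ~p is F, []p is F. ✓
v: ~p is T, []p is F. ✗
w: ~p is T, []p is T. ✓
x: ~p is F, []p is F. ✓
y: ~p is T, []p is F. ✗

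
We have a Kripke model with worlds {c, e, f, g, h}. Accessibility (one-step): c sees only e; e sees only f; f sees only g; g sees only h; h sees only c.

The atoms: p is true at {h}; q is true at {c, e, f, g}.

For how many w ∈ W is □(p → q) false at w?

1

c: successors {e}; p → q there: e:T. ✓
e: successors {f}; p → q there: f:T. ✓
f: successors {g}; p → q there: g:T. ✓
g: successors {h}; p → q there: h:F. ✗
h: successors {c}; p → q there: c:T. ✓
Satisfying worlds: {c, e, f, h}.
So □(p → q) fails at the other 1 world.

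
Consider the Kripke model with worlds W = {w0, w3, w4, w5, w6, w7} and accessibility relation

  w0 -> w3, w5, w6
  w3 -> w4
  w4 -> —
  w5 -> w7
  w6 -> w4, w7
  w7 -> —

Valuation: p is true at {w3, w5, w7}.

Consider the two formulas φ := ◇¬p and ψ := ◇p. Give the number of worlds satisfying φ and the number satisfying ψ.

For ◇¬p:
w0: successors {w3, w5, w6}; ¬p there: w3:F, w5:F, w6:T. ✓
w3: successors {w4}; ¬p there: w4:T. ✓
w4: no successors, so ◇¬p fails. ✗
w5: successors {w7}; ¬p there: w7:F. ✗
w6: successors {w4, w7}; ¬p there: w4:T, w7:F. ✓
w7: no successors, so ◇¬p fails. ✗
— 3 worlds.
For ◇p:
w0: successors {w3, w5, w6}; p there: w3:T, w5:T, w6:F. ✓
w3: successors {w4}; p there: w4:F. ✗
w4: no successors, so ◇p fails. ✗
w5: successors {w7}; p there: w7:T. ✓
w6: successors {w4, w7}; p there: w4:F, w7:T. ✓
w7: no successors, so ◇p fails. ✗
— 3 worlds.

3 and 3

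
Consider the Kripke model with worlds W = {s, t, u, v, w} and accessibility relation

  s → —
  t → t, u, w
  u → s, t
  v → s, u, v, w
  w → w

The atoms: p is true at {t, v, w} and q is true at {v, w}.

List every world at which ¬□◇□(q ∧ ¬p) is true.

{t, u, v, w}

s: □◇□(q ∧ ¬p) is T. ✗
t: □◇□(q ∧ ¬p) is F. ✓
u: □◇□(q ∧ ¬p) is F. ✓
v: □◇□(q ∧ ¬p) is F. ✓
w: □◇□(q ∧ ¬p) is F. ✓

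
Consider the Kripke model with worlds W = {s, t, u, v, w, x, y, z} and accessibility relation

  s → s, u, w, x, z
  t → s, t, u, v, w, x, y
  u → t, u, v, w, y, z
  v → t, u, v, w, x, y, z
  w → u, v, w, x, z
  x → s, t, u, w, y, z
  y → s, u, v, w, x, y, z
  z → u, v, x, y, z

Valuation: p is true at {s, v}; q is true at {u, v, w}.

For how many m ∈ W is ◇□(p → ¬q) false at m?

1

s: successors {s, u, w, x, z}; □(p → ¬q) there: s:T, u:F, w:F, x:T, z:F. ✓
t: successors {s, t, u, v, w, x, y}; □(p → ¬q) there: s:T, t:F, u:F, v:F, w:F, x:T, y:F. ✓
u: successors {t, u, v, w, y, z}; □(p → ¬q) there: t:F, u:F, v:F, w:F, y:F, z:F. ✗
v: successors {t, u, v, w, x, y, z}; □(p → ¬q) there: t:F, u:F, v:F, w:F, x:T, y:F, z:F. ✓
w: successors {u, v, w, x, z}; □(p → ¬q) there: u:F, v:F, w:F, x:T, z:F. ✓
x: successors {s, t, u, w, y, z}; □(p → ¬q) there: s:T, t:F, u:F, w:F, y:F, z:F. ✓
y: successors {s, u, v, w, x, y, z}; □(p → ¬q) there: s:T, u:F, v:F, w:F, x:T, y:F, z:F. ✓
z: successors {u, v, x, y, z}; □(p → ¬q) there: u:F, v:F, x:T, y:F, z:F. ✓
Satisfying worlds: {s, t, v, w, x, y, z}.
So ◇□(p → ¬q) fails at the other 1 world.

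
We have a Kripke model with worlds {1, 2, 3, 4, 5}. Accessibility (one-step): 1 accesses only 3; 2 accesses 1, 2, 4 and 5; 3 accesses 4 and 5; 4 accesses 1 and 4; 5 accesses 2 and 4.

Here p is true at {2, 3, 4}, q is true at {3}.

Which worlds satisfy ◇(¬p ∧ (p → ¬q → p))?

1: successors {3}; ¬p ∧ (p → ¬q → p) there: 3:F. ✗
2: successors {1, 2, 4, 5}; ¬p ∧ (p → ¬q → p) there: 1:T, 2:F, 4:F, 5:T. ✓
3: successors {4, 5}; ¬p ∧ (p → ¬q → p) there: 4:F, 5:T. ✓
4: successors {1, 4}; ¬p ∧ (p → ¬q → p) there: 1:T, 4:F. ✓
5: successors {2, 4}; ¬p ∧ (p → ¬q → p) there: 2:F, 4:F. ✗

{2, 3, 4}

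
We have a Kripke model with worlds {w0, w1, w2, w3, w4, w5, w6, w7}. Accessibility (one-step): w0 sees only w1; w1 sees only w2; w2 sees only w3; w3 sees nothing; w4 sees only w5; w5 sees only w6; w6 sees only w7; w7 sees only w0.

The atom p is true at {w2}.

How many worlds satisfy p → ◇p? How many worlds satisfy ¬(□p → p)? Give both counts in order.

For p → ◇p:
w0: p is F, ◇p is F. ✓
w1: p is F, ◇p is T. ✓
w2: p is T, ◇p is F. ✗
w3: p is F, ◇p is F. ✓
w4: p is F, ◇p is F. ✓
w5: p is F, ◇p is F. ✓
w6: p is F, ◇p is F. ✓
w7: p is F, ◇p is F. ✓
— 7 worlds.
For ¬(□p → p):
w0: □p → p is T. ✗
w1: □p → p is F. ✓
w2: □p → p is T. ✗
w3: □p → p is F. ✓
w4: □p → p is T. ✗
w5: □p → p is T. ✗
w6: □p → p is T. ✗
w7: □p → p is T. ✗
— 2 worlds.

7 and 2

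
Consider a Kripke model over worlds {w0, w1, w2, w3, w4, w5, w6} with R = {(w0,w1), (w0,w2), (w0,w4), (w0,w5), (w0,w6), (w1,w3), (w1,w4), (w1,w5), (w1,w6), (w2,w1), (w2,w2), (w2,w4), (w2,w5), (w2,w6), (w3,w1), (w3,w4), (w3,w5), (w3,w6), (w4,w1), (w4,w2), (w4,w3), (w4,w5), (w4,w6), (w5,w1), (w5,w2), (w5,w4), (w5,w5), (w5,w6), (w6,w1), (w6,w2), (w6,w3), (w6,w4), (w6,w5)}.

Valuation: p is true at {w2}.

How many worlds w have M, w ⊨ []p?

0

w0: successors {w1, w2, w4, w5, w6}; p there: w1:F, w2:T, w4:F, w5:F, w6:F. ✗
w1: successors {w3, w4, w5, w6}; p there: w3:F, w4:F, w5:F, w6:F. ✗
w2: successors {w1, w2, w4, w5, w6}; p there: w1:F, w2:T, w4:F, w5:F, w6:F. ✗
w3: successors {w1, w4, w5, w6}; p there: w1:F, w4:F, w5:F, w6:F. ✗
w4: successors {w1, w2, w3, w5, w6}; p there: w1:F, w2:T, w3:F, w5:F, w6:F. ✗
w5: successors {w1, w2, w4, w5, w6}; p there: w1:F, w2:T, w4:F, w5:F, w6:F. ✗
w6: successors {w1, w2, w3, w4, w5}; p there: w1:F, w2:T, w3:F, w4:F, w5:F. ✗
Satisfying worlds: ∅.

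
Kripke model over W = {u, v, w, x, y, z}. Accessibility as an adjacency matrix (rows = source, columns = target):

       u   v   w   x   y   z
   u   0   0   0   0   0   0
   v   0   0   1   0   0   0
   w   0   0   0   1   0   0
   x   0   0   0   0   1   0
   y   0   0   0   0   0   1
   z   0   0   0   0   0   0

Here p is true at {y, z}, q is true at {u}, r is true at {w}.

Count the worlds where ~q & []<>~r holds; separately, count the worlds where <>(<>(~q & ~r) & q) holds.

4 and 0

For ~q & []<>~r:
u: ~q is F, []<>~r is T. ✗
v: ~q is T, []<>~r is T. ✓
w: ~q is T, []<>~r is T. ✓
x: ~q is T, []<>~r is T. ✓
y: ~q is T, []<>~r is F. ✗
z: ~q is T, []<>~r is T. ✓
— 4 worlds.
For <>(<>(~q & ~r) & q):
u: no successors, so <>(<>(~q & ~r) & q) fails. ✗
v: successors {w}; <>(~q & ~r) & q there: w:F. ✗
w: successors {x}; <>(~q & ~r) & q there: x:F. ✗
x: successors {y}; <>(~q & ~r) & q there: y:F. ✗
y: successors {z}; <>(~q & ~r) & q there: z:F. ✗
z: no successors, so <>(<>(~q & ~r) & q) fails. ✗
— 0 worlds.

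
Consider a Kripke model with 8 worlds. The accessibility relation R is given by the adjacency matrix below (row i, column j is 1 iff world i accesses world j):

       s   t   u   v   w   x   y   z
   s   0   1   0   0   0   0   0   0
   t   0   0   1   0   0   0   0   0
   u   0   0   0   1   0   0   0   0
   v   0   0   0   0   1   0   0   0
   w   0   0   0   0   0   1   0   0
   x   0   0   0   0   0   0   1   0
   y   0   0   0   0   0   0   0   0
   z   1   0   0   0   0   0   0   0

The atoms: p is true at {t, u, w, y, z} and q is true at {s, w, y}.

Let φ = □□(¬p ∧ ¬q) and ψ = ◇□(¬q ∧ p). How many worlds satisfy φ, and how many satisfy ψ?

4 and 3

For □□(¬p ∧ ¬q):
s: successors {t}; □(¬p ∧ ¬q) there: t:F. ✗
t: successors {u}; □(¬p ∧ ¬q) there: u:T. ✓
u: successors {v}; □(¬p ∧ ¬q) there: v:F. ✗
v: successors {w}; □(¬p ∧ ¬q) there: w:T. ✓
w: successors {x}; □(¬p ∧ ¬q) there: x:F. ✗
x: successors {y}; □(¬p ∧ ¬q) there: y:T. ✓
y: no successors, so □□(¬p ∧ ¬q) holds vacuously. ✓
z: successors {s}; □(¬p ∧ ¬q) there: s:F. ✗
— 4 worlds.
For ◇□(¬q ∧ p):
s: successors {t}; □(¬q ∧ p) there: t:T. ✓
t: successors {u}; □(¬q ∧ p) there: u:F. ✗
u: successors {v}; □(¬q ∧ p) there: v:F. ✗
v: successors {w}; □(¬q ∧ p) there: w:F. ✗
w: successors {x}; □(¬q ∧ p) there: x:F. ✗
x: successors {y}; □(¬q ∧ p) there: y:T. ✓
y: no successors, so ◇□(¬q ∧ p) fails. ✗
z: successors {s}; □(¬q ∧ p) there: s:T. ✓
— 3 worlds.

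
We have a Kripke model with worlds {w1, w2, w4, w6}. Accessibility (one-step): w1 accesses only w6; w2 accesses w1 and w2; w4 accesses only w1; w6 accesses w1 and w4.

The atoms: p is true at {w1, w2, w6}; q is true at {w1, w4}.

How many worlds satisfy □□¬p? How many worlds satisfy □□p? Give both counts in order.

0 and 3

For □□¬p:
w1: successors {w6}; □¬p there: w6:F. ✗
w2: successors {w1, w2}; □¬p there: w1:F, w2:F. ✗
w4: successors {w1}; □¬p there: w1:F. ✗
w6: successors {w1, w4}; □¬p there: w1:F, w4:F. ✗
— 0 worlds.
For □□p:
w1: successors {w6}; □p there: w6:F. ✗
w2: successors {w1, w2}; □p there: w1:T, w2:T. ✓
w4: successors {w1}; □p there: w1:T. ✓
w6: successors {w1, w4}; □p there: w1:T, w4:T. ✓
— 3 worlds.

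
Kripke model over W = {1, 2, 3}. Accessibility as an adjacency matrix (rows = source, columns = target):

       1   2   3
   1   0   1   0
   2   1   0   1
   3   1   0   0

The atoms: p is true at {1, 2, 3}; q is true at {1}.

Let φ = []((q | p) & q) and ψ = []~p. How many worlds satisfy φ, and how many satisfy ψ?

1 and 0

For []((q | p) & q):
1: successors {2}; (q | p) & q there: 2:F. ✗
2: successors {1, 3}; (q | p) & q there: 1:T, 3:F. ✗
3: successors {1}; (q | p) & q there: 1:T. ✓
— 1 world.
For []~p:
1: successors {2}; ~p there: 2:F. ✗
2: successors {1, 3}; ~p there: 1:F, 3:F. ✗
3: successors {1}; ~p there: 1:F. ✗
— 0 worlds.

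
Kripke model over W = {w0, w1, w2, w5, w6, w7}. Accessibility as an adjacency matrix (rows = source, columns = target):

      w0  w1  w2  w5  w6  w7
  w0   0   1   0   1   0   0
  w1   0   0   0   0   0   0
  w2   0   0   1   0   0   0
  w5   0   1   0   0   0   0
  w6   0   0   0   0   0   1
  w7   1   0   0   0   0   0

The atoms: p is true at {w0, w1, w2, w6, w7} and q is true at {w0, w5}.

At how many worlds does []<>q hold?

3

w0: successors {w1, w5}; <>q there: w1:F, w5:F. ✗
w1: no successors, so []<>q holds vacuously. ✓
w2: successors {w2}; <>q there: w2:F. ✗
w5: successors {w1}; <>q there: w1:F. ✗
w6: successors {w7}; <>q there: w7:T. ✓
w7: successors {w0}; <>q there: w0:T. ✓
Satisfying worlds: {w1, w6, w7}.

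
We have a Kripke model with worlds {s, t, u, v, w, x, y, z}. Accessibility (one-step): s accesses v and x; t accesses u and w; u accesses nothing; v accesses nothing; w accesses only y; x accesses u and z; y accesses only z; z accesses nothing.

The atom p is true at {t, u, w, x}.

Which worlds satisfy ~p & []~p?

{v, y, z}

s: ~p is T, []~p is F. ✗
t: ~p is F, []~p is F. ✗
u: ~p is F, []~p is T. ✗
v: ~p is T, []~p is T. ✓
w: ~p is F, []~p is T. ✗
x: ~p is F, []~p is F. ✗
y: ~p is T, []~p is T. ✓
z: ~p is T, []~p is T. ✓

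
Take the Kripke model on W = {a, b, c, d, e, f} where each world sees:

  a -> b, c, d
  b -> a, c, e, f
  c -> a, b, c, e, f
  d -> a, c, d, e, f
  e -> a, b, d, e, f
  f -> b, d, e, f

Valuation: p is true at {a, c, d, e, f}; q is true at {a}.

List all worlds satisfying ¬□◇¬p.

a: □◇¬p is F. ✓
b: □◇¬p is T. ✗
c: □◇¬p is F. ✓
d: □◇¬p is F. ✓
e: □◇¬p is F. ✓
f: □◇¬p is F. ✓

{a, c, d, e, f}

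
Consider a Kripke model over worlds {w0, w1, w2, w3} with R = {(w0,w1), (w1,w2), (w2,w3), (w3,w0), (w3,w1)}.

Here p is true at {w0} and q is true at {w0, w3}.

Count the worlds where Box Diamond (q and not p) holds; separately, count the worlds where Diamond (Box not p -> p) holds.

1 and 2

For Box Diamond (q and not p):
w0: successors {w1}; Diamond (q and not p) there: w1:F. ✗
w1: successors {w2}; Diamond (q and not p) there: w2:T. ✓
w2: successors {w3}; Diamond (q and not p) there: w3:F. ✗
w3: successors {w0, w1}; Diamond (q and not p) there: w0:F, w1:F. ✗
— 1 world.
For Diamond (Box not p -> p):
w0: successors {w1}; Box not p -> p there: w1:F. ✗
w1: successors {w2}; Box not p -> p there: w2:F. ✗
w2: successors {w3}; Box not p -> p there: w3:T. ✓
w3: successors {w0, w1}; Box not p -> p there: w0:T, w1:F. ✓
— 2 worlds.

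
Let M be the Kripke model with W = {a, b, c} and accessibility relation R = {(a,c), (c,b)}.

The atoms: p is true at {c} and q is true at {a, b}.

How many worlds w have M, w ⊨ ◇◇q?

a: successors {c}; ◇q there: c:T. ✓
b: no successors, so ◇◇q fails. ✗
c: successors {b}; ◇q there: b:F. ✗
Satisfying worlds: {a}.

1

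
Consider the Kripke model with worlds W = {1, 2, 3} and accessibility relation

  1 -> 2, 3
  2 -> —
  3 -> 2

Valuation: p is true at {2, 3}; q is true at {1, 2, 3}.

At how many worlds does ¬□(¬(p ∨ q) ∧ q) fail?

1

1: □(¬(p ∨ q) ∧ q) is F. ✓
2: □(¬(p ∨ q) ∧ q) is T. ✗
3: □(¬(p ∨ q) ∧ q) is F. ✓
Satisfying worlds: {1, 3}.
So ¬□(¬(p ∨ q) ∧ q) fails at the other 1 world.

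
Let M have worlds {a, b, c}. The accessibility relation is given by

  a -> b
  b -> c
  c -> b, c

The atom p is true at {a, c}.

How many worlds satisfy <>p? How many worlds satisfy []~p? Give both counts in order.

For <>p:
a: successors {b}; p there: b:F. ✗
b: successors {c}; p there: c:T. ✓
c: successors {b, c}; p there: b:F, c:T. ✓
— 2 worlds.
For []~p:
a: successors {b}; ~p there: b:T. ✓
b: successors {c}; ~p there: c:F. ✗
c: successors {b, c}; ~p there: b:T, c:F. ✗
— 1 world.

2 and 1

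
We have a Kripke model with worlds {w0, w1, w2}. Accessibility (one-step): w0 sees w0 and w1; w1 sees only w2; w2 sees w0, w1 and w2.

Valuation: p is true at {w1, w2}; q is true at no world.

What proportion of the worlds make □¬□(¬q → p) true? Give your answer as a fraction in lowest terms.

w0: successors {w0, w1}; ¬□(¬q → p) there: w0:T, w1:F. ✗
w1: successors {w2}; ¬□(¬q → p) there: w2:T. ✓
w2: successors {w0, w1, w2}; ¬□(¬q → p) there: w0:T, w1:F, w2:T. ✗
That's 1 of 3 worlds, so 1/3.

1/3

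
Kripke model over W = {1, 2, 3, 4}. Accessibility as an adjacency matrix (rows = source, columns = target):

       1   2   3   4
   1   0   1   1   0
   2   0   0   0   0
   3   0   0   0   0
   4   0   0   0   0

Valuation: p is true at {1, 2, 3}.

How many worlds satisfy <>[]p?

1

1: successors {2, 3}; []p there: 2:T, 3:T. ✓
2: no successors, so <>[]p fails. ✗
3: no successors, so <>[]p fails. ✗
4: no successors, so <>[]p fails. ✗
Satisfying worlds: {1}.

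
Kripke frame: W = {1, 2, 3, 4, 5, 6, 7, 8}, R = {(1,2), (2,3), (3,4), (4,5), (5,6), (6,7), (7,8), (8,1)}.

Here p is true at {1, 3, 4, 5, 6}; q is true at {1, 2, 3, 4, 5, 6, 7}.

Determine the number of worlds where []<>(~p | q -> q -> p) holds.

6

1: successors {2}; <>(~p | q -> q -> p) there: 2:T. ✓
2: successors {3}; <>(~p | q -> q -> p) there: 3:T. ✓
3: successors {4}; <>(~p | q -> q -> p) there: 4:T. ✓
4: successors {5}; <>(~p | q -> q -> p) there: 5:T. ✓
5: successors {6}; <>(~p | q -> q -> p) there: 6:F. ✗
6: successors {7}; <>(~p | q -> q -> p) there: 7:T. ✓
7: successors {8}; <>(~p | q -> q -> p) there: 8:T. ✓
8: successors {1}; <>(~p | q -> q -> p) there: 1:F. ✗
Satisfying worlds: {1, 2, 3, 4, 6, 7}.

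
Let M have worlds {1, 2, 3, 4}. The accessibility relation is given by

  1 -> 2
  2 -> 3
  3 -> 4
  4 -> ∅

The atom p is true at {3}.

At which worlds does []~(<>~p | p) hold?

1: successors {2}; ~(<>~p | p) there: 2:T. ✓
2: successors {3}; ~(<>~p | p) there: 3:F. ✗
3: successors {4}; ~(<>~p | p) there: 4:T. ✓
4: no successors, so []~(<>~p | p) holds vacuously. ✓

{1, 3, 4}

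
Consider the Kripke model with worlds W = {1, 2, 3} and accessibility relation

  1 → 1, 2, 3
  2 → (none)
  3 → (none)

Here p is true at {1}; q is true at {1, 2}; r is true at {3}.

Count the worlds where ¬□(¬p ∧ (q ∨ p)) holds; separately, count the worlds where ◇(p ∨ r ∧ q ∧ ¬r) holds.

1 and 1

For ¬□(¬p ∧ (q ∨ p)):
1: □(¬p ∧ (q ∨ p)) is F. ✓
2: □(¬p ∧ (q ∨ p)) is T. ✗
3: □(¬p ∧ (q ∨ p)) is T. ✗
— 1 world.
For ◇(p ∨ r ∧ q ∧ ¬r):
1: successors {1, 2, 3}; p ∨ r ∧ q ∧ ¬r there: 1:T, 2:F, 3:F. ✓
2: no successors, so ◇(p ∨ r ∧ q ∧ ¬r) fails. ✗
3: no successors, so ◇(p ∨ r ∧ q ∧ ¬r) fails. ✗
— 1 world.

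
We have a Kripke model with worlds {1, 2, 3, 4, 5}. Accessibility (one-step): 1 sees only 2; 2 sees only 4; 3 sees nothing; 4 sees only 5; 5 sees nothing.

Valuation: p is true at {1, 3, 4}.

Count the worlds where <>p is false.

4

1: successors {2}; p there: 2:F. ✗
2: successors {4}; p there: 4:T. ✓
3: no successors, so <>p fails. ✗
4: successors {5}; p there: 5:F. ✗
5: no successors, so <>p fails. ✗
Satisfying worlds: {2}.
So <>p fails at the other 4 worlds.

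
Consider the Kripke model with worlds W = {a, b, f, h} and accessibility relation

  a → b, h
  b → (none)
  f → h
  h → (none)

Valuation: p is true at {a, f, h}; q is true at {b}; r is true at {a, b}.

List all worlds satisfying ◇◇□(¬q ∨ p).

a: successors {b, h}; ◇□(¬q ∨ p) there: b:F, h:F. ✗
b: no successors, so ◇◇□(¬q ∨ p) fails. ✗
f: successors {h}; ◇□(¬q ∨ p) there: h:F. ✗
h: no successors, so ◇◇□(¬q ∨ p) fails. ✗

∅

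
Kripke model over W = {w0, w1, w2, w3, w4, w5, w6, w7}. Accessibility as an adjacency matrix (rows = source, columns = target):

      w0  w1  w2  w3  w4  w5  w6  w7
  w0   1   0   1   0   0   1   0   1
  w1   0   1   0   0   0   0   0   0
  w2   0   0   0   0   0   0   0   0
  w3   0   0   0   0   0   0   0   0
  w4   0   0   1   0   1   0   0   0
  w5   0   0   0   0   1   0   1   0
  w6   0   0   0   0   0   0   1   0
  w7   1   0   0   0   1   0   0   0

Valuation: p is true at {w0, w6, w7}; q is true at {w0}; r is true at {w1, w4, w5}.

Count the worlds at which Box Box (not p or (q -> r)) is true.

6

w0: successors {w0, w2, w5, w7}; Box (not p or (q -> r)) there: w0:F, w2:T, w5:T, w7:F. ✗
w1: successors {w1}; Box (not p or (q -> r)) there: w1:T. ✓
w2: no successors, so Box Box (not p or (q -> r)) holds vacuously. ✓
w3: no successors, so Box Box (not p or (q -> r)) holds vacuously. ✓
w4: successors {w2, w4}; Box (not p or (q -> r)) there: w2:T, w4:T. ✓
w5: successors {w4, w6}; Box (not p or (q -> r)) there: w4:T, w6:T. ✓
w6: successors {w6}; Box (not p or (q -> r)) there: w6:T. ✓
w7: successors {w0, w4}; Box (not p or (q -> r)) there: w0:F, w4:T. ✗
Satisfying worlds: {w1, w2, w3, w4, w5, w6}.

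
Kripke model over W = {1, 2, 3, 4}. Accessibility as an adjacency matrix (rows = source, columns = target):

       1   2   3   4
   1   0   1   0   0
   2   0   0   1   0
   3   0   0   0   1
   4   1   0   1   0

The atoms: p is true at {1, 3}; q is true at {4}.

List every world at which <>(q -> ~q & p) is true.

1: successors {2}; q -> ~q & p there: 2:T. ✓
2: successors {3}; q -> ~q & p there: 3:T. ✓
3: successors {4}; q -> ~q & p there: 4:F. ✗
4: successors {1, 3}; q -> ~q & p there: 1:T, 3:T. ✓

{1, 2, 4}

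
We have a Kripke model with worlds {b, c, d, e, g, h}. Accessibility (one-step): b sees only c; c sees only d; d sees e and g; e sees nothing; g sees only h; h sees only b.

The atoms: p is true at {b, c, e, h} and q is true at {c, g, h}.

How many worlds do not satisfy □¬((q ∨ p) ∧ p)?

4

b: successors {c}; ¬((q ∨ p) ∧ p) there: c:F. ✗
c: successors {d}; ¬((q ∨ p) ∧ p) there: d:T. ✓
d: successors {e, g}; ¬((q ∨ p) ∧ p) there: e:F, g:T. ✗
e: no successors, so □¬((q ∨ p) ∧ p) holds vacuously. ✓
g: successors {h}; ¬((q ∨ p) ∧ p) there: h:F. ✗
h: successors {b}; ¬((q ∨ p) ∧ p) there: b:F. ✗
Satisfying worlds: {c, e}.
So □¬((q ∨ p) ∧ p) fails at the other 4 worlds.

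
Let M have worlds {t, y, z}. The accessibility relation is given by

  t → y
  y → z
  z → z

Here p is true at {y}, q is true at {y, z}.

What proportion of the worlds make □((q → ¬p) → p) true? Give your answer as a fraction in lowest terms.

t: successors {y}; (q → ¬p) → p there: y:T. ✓
y: successors {z}; (q → ¬p) → p there: z:F. ✗
z: successors {z}; (q → ¬p) → p there: z:F. ✗
That's 1 of 3 worlds, so 1/3.

1/3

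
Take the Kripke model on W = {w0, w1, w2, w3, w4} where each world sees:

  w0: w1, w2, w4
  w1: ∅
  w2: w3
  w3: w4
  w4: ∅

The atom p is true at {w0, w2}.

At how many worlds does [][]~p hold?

w0: successors {w1, w2, w4}; []~p there: w1:T, w2:T, w4:T. ✓
w1: no successors, so [][]~p holds vacuously. ✓
w2: successors {w3}; []~p there: w3:T. ✓
w3: successors {w4}; []~p there: w4:T. ✓
w4: no successors, so [][]~p holds vacuously. ✓
Satisfying worlds: {w0, w1, w2, w3, w4}.

5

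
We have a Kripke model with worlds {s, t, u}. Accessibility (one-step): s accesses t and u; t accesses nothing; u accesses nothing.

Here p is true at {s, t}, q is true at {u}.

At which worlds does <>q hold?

{s}

s: successors {t, u}; q there: t:F, u:T. ✓
t: no successors, so <>q fails. ✗
u: no successors, so <>q fails. ✗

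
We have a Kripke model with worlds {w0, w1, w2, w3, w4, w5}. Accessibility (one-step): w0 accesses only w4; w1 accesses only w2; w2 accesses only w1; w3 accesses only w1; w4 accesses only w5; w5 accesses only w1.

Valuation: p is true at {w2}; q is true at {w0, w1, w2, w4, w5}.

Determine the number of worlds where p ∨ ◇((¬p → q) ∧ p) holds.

w0: p is F, ◇((¬p → q) ∧ p) is F. ✗
w1: p is F, ◇((¬p → q) ∧ p) is T. ✓
w2: p is T, ◇((¬p → q) ∧ p) is F. ✓
w3: p is F, ◇((¬p → q) ∧ p) is F. ✗
w4: p is F, ◇((¬p → q) ∧ p) is F. ✗
w5: p is F, ◇((¬p → q) ∧ p) is F. ✗
Satisfying worlds: {w1, w2}.

2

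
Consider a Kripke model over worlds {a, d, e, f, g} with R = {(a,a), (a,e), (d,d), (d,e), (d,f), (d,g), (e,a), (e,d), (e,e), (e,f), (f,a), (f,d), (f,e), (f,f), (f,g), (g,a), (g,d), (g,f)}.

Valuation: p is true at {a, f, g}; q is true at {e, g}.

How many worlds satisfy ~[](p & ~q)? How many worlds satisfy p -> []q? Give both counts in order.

5 and 2

For ~[](p & ~q):
a: [](p & ~q) is F. ✓
d: [](p & ~q) is F. ✓
e: [](p & ~q) is F. ✓
f: [](p & ~q) is F. ✓
g: [](p & ~q) is F. ✓
— 5 worlds.
For p -> []q:
a: p is T, []q is F. ✗
d: p is F, []q is F. ✓
e: p is F, []q is F. ✓
f: p is T, []q is F. ✗
g: p is T, []q is F. ✗
— 2 worlds.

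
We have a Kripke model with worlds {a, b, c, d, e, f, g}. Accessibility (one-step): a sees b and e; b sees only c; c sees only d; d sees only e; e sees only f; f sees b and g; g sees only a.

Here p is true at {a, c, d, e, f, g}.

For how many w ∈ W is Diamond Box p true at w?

a: successors {b, e}; Box p there: b:T, e:T. ✓
b: successors {c}; Box p there: c:T. ✓
c: successors {d}; Box p there: d:T. ✓
d: successors {e}; Box p there: e:T. ✓
e: successors {f}; Box p there: f:F. ✗
f: successors {b, g}; Box p there: b:T, g:T. ✓
g: successors {a}; Box p there: a:F. ✗
Satisfying worlds: {a, b, c, d, f}.

5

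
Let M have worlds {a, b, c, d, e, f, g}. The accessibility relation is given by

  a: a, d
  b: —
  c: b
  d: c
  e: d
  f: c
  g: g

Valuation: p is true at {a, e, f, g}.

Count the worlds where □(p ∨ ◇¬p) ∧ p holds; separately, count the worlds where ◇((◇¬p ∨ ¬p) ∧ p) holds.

For □(p ∨ ◇¬p) ∧ p:
a: □(p ∨ ◇¬p) is T, p is T. ✓
b: □(p ∨ ◇¬p) is T, p is F. ✗
c: □(p ∨ ◇¬p) is F, p is F. ✗
d: □(p ∨ ◇¬p) is T, p is F. ✗
e: □(p ∨ ◇¬p) is T, p is T. ✓
f: □(p ∨ ◇¬p) is T, p is T. ✓
g: □(p ∨ ◇¬p) is T, p is T. ✓
— 4 worlds.
For ◇((◇¬p ∨ ¬p) ∧ p):
a: successors {a, d}; (◇¬p ∨ ¬p) ∧ p there: a:T, d:F. ✓
b: no successors, so ◇((◇¬p ∨ ¬p) ∧ p) fails. ✗
c: successors {b}; (◇¬p ∨ ¬p) ∧ p there: b:F. ✗
d: successors {c}; (◇¬p ∨ ¬p) ∧ p there: c:F. ✗
e: successors {d}; (◇¬p ∨ ¬p) ∧ p there: d:F. ✗
f: successors {c}; (◇¬p ∨ ¬p) ∧ p there: c:F. ✗
g: successors {g}; (◇¬p ∨ ¬p) ∧ p there: g:F. ✗
— 1 world.

4 and 1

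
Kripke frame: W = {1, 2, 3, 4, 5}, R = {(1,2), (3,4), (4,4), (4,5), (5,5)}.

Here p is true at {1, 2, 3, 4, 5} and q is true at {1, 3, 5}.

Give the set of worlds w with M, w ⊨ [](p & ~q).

{1, 2, 3}

1: successors {2}; p & ~q there: 2:T. ✓
2: no successors, so [](p & ~q) holds vacuously. ✓
3: successors {4}; p & ~q there: 4:T. ✓
4: successors {4, 5}; p & ~q there: 4:T, 5:F. ✗
5: successors {5}; p & ~q there: 5:F. ✗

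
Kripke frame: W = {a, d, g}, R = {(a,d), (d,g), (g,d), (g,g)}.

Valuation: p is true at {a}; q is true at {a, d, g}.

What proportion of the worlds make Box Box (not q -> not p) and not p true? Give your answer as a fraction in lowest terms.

a: Box Box (not q -> not p) is T, not p is F. ✗
d: Box Box (not q -> not p) is T, not p is T. ✓
g: Box Box (not q -> not p) is T, not p is T. ✓
That's 2 of 3 worlds, so 2/3.

2/3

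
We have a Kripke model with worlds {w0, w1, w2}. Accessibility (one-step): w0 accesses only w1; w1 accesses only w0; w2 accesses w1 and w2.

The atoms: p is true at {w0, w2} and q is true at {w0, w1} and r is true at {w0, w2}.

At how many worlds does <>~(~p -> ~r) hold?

0

w0: successors {w1}; ~(~p -> ~r) there: w1:F. ✗
w1: successors {w0}; ~(~p -> ~r) there: w0:F. ✗
w2: successors {w1, w2}; ~(~p -> ~r) there: w1:F, w2:F. ✗
Satisfying worlds: ∅.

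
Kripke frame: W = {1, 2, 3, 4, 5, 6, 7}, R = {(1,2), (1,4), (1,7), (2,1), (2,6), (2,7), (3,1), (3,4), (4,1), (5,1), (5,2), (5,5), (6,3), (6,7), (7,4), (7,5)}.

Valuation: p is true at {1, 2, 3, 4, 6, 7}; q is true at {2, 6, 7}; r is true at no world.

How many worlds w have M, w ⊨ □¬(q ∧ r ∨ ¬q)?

1: successors {2, 4, 7}; ¬(q ∧ r ∨ ¬q) there: 2:T, 4:F, 7:T. ✗
2: successors {1, 6, 7}; ¬(q ∧ r ∨ ¬q) there: 1:F, 6:T, 7:T. ✗
3: successors {1, 4}; ¬(q ∧ r ∨ ¬q) there: 1:F, 4:F. ✗
4: successors {1}; ¬(q ∧ r ∨ ¬q) there: 1:F. ✗
5: successors {1, 2, 5}; ¬(q ∧ r ∨ ¬q) there: 1:F, 2:T, 5:F. ✗
6: successors {3, 7}; ¬(q ∧ r ∨ ¬q) there: 3:F, 7:T. ✗
7: successors {4, 5}; ¬(q ∧ r ∨ ¬q) there: 4:F, 5:F. ✗
Satisfying worlds: ∅.

0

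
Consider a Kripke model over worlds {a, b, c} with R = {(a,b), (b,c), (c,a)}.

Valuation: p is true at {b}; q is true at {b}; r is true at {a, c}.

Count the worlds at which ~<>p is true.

a: <>p is T. ✗
b: <>p is F. ✓
c: <>p is F. ✓
Satisfying worlds: {b, c}.

2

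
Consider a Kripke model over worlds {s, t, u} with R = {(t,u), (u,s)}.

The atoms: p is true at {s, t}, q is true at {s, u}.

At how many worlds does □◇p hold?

s: no successors, so □◇p holds vacuously. ✓
t: successors {u}; ◇p there: u:T. ✓
u: successors {s}; ◇p there: s:F. ✗
Satisfying worlds: {s, t}.

2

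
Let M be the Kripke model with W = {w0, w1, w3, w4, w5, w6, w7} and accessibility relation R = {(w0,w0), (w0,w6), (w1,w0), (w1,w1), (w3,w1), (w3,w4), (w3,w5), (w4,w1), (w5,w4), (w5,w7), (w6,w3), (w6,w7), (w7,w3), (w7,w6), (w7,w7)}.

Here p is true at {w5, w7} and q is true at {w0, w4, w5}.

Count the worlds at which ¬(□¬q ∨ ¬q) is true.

w0: □¬q ∨ ¬q is F. ✓
w1: □¬q ∨ ¬q is T. ✗
w3: □¬q ∨ ¬q is T. ✗
w4: □¬q ∨ ¬q is T. ✗
w5: □¬q ∨ ¬q is F. ✓
w6: □¬q ∨ ¬q is T. ✗
w7: □¬q ∨ ¬q is T. ✗
Satisfying worlds: {w0, w5}.

2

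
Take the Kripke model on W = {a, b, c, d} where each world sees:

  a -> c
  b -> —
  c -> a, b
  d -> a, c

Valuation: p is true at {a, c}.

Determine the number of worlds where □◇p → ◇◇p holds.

3

a: □◇p is T, ◇◇p is T. ✓
b: □◇p is T, ◇◇p is F. ✗
c: □◇p is F, ◇◇p is T. ✓
d: □◇p is T, ◇◇p is T. ✓
Satisfying worlds: {a, c, d}.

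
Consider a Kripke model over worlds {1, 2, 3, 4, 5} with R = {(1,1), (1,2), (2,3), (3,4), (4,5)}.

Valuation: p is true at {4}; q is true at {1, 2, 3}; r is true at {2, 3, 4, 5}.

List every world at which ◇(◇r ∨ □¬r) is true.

{1, 2, 3, 4}

1: successors {1, 2}; ◇r ∨ □¬r there: 1:T, 2:T. ✓
2: successors {3}; ◇r ∨ □¬r there: 3:T. ✓
3: successors {4}; ◇r ∨ □¬r there: 4:T. ✓
4: successors {5}; ◇r ∨ □¬r there: 5:T. ✓
5: no successors, so ◇(◇r ∨ □¬r) fails. ✗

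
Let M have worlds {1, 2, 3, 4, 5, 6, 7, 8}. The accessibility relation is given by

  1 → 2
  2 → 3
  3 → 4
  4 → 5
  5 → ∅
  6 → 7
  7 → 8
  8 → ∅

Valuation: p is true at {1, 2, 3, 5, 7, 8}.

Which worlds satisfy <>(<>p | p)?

{1, 2, 3, 4, 6, 7}

1: successors {2}; <>p | p there: 2:T. ✓
2: successors {3}; <>p | p there: 3:T. ✓
3: successors {4}; <>p | p there: 4:T. ✓
4: successors {5}; <>p | p there: 5:T. ✓
5: no successors, so <>(<>p | p) fails. ✗
6: successors {7}; <>p | p there: 7:T. ✓
7: successors {8}; <>p | p there: 8:T. ✓
8: no successors, so <>(<>p | p) fails. ✗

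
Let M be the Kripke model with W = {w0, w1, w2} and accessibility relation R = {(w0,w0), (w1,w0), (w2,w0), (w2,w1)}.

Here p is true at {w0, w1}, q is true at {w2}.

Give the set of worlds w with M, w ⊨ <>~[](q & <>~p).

{w0, w1, w2}

w0: successors {w0}; ~[](q & <>~p) there: w0:T. ✓
w1: successors {w0}; ~[](q & <>~p) there: w0:T. ✓
w2: successors {w0, w1}; ~[](q & <>~p) there: w0:T, w1:T. ✓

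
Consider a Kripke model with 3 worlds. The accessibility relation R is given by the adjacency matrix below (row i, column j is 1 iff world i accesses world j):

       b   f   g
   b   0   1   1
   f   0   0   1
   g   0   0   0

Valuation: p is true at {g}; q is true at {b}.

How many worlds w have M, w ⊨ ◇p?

b: successors {f, g}; p there: f:F, g:T. ✓
f: successors {g}; p there: g:T. ✓
g: no successors, so ◇p fails. ✗
Satisfying worlds: {b, f}.

2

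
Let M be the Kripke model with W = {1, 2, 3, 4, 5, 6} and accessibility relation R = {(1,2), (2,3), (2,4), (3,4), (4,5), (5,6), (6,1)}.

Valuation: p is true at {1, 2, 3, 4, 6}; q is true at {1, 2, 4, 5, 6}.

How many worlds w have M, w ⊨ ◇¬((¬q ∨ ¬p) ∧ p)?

1: successors {2}; ¬((¬q ∨ ¬p) ∧ p) there: 2:T. ✓
2: successors {3, 4}; ¬((¬q ∨ ¬p) ∧ p) there: 3:F, 4:T. ✓
3: successors {4}; ¬((¬q ∨ ¬p) ∧ p) there: 4:T. ✓
4: successors {5}; ¬((¬q ∨ ¬p) ∧ p) there: 5:T. ✓
5: successors {6}; ¬((¬q ∨ ¬p) ∧ p) there: 6:T. ✓
6: successors {1}; ¬((¬q ∨ ¬p) ∧ p) there: 1:T. ✓
Satisfying worlds: {1, 2, 3, 4, 5, 6}.

6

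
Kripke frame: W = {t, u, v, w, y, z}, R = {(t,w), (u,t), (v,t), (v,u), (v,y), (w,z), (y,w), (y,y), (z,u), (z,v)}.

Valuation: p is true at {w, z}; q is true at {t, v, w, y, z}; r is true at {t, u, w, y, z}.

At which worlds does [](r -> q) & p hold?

{w}

t: [](r -> q) is T, p is F. ✗
u: [](r -> q) is T, p is F. ✗
v: [](r -> q) is F, p is F. ✗
w: [](r -> q) is T, p is T. ✓
y: [](r -> q) is T, p is F. ✗
z: [](r -> q) is F, p is T. ✗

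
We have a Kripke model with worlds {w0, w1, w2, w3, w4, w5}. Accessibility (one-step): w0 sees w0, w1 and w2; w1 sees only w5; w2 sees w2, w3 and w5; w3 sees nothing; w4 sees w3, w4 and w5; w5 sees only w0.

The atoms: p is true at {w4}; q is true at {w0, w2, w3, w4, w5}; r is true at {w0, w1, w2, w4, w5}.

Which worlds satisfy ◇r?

{w0, w1, w2, w4, w5}

w0: successors {w0, w1, w2}; r there: w0:T, w1:T, w2:T. ✓
w1: successors {w5}; r there: w5:T. ✓
w2: successors {w2, w3, w5}; r there: w2:T, w3:F, w5:T. ✓
w3: no successors, so ◇r fails. ✗
w4: successors {w3, w4, w5}; r there: w3:F, w4:T, w5:T. ✓
w5: successors {w0}; r there: w0:T. ✓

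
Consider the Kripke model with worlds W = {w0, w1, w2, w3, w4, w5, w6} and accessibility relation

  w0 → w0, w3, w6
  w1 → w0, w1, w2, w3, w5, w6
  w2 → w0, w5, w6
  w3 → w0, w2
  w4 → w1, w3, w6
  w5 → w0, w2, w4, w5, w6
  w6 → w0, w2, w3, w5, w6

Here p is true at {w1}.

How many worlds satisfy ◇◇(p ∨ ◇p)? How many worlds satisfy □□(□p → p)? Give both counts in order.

5 and 7

For ◇◇(p ∨ ◇p):
w0: successors {w0, w3, w6}; ◇(p ∨ ◇p) there: w0:F, w3:F, w6:F. ✗
w1: successors {w0, w1, w2, w3, w5, w6}; ◇(p ∨ ◇p) there: w0:F, w1:T, w2:F, w3:F, w5:T, w6:F. ✓
w2: successors {w0, w5, w6}; ◇(p ∨ ◇p) there: w0:F, w5:T, w6:F. ✓
w3: successors {w0, w2}; ◇(p ∨ ◇p) there: w0:F, w2:F. ✗
w4: successors {w1, w3, w6}; ◇(p ∨ ◇p) there: w1:T, w3:F, w6:F. ✓
w5: successors {w0, w2, w4, w5, w6}; ◇(p ∨ ◇p) there: w0:F, w2:F, w4:T, w5:T, w6:F. ✓
w6: successors {w0, w2, w3, w5, w6}; ◇(p ∨ ◇p) there: w0:F, w2:F, w3:F, w5:T, w6:F. ✓
— 5 worlds.
For □□(□p → p):
w0: successors {w0, w3, w6}; □(□p → p) there: w0:T, w3:T, w6:T. ✓
w1: successors {w0, w1, w2, w3, w5, w6}; □(□p → p) there: w0:T, w1:T, w2:T, w3:T, w5:T, w6:T. ✓
w2: successors {w0, w5, w6}; □(□p → p) there: w0:T, w5:T, w6:T. ✓
w3: successors {w0, w2}; □(□p → p) there: w0:T, w2:T. ✓
w4: successors {w1, w3, w6}; □(□p → p) there: w1:T, w3:T, w6:T. ✓
w5: successors {w0, w2, w4, w5, w6}; □(□p → p) there: w0:T, w2:T, w4:T, w5:T, w6:T. ✓
w6: successors {w0, w2, w3, w5, w6}; □(□p → p) there: w0:T, w2:T, w3:T, w5:T, w6:T. ✓
— 7 worlds.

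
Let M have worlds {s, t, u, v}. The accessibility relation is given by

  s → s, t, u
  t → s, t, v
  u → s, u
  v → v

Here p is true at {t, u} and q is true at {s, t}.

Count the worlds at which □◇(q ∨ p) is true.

s: successors {s, t, u}; ◇(q ∨ p) there: s:T, t:T, u:T. ✓
t: successors {s, t, v}; ◇(q ∨ p) there: s:T, t:T, v:F. ✗
u: successors {s, u}; ◇(q ∨ p) there: s:T, u:T. ✓
v: successors {v}; ◇(q ∨ p) there: v:F. ✗
Satisfying worlds: {s, u}.

2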